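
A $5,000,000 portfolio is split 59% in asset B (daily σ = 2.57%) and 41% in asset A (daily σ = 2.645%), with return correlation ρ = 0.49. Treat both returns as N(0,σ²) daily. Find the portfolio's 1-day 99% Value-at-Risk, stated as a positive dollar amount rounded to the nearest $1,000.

$262,000

σ_p² = 0.59²·2.57² + 0.41²·2.645² + 2·0.49·0.59·0.41·2.57·2.645 = 5.0867 (%²).
σ_p = √5.0867 = 2.255%.
At 99%, z = 2.326.
VaR = 2.326 × 2.255% = 5.245%; on $5,000,000 that is $262,250.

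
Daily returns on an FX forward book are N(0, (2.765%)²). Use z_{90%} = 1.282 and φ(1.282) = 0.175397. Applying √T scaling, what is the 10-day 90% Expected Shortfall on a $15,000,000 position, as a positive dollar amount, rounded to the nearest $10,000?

σ_{10d} = 2.765% × √10 = 8.744%.
ES multiplier = φ(z)/(1−α) = 0.175397/0.1 = 1.754.
ES = 8.744% × 1.754 = 15.337%; on $15,000,000: $2,300,550.

$2,300,000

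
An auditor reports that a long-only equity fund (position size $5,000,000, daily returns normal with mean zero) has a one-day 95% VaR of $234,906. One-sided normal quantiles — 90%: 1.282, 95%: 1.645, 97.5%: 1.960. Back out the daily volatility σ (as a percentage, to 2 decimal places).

2.86%

VaR as a fraction: $234,906 / $5,000,000 = 4.698%.
σ = VaR / z = 4.698% / 1.645 = 2.856%.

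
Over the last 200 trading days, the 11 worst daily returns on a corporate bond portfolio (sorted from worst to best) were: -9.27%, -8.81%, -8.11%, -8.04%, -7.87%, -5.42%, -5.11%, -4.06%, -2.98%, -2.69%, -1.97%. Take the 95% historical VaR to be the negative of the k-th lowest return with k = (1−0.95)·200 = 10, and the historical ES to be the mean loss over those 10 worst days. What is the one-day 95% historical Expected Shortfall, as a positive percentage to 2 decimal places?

The 10 worst returns sum to -62.36%.
ES = −(-62.36%) / 10 = 6.236% ≈ 6.24%.

6.24%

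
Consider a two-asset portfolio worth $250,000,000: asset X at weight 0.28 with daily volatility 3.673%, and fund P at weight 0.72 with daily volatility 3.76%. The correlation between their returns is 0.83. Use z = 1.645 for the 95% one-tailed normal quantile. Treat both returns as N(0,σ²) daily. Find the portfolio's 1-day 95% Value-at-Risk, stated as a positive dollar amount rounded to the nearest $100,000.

$14,800,000

σ_p² = 0.28²·3.673² + 0.72²·3.76² + 2·0.83·0.28·0.72·3.673·3.76 = 13.0084 (%²).
σ_p = √13.0084 = 3.607%.
VaR = 1.645 × 3.607% = 5.934%; on $250,000,000 that is $14,835,000.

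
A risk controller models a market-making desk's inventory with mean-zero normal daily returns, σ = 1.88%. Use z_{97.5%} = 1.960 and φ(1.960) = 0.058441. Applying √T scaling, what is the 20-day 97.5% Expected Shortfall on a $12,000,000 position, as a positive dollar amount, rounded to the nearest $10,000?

$2,360,000

σ_{20d} = 1.88% × √20 = 8.408%.
ES multiplier = φ(z)/(1−α) = 0.058441/0.025 = 2.338.
ES = 8.408% × 2.338 = 19.658%; on $12,000,000: $2,358,960.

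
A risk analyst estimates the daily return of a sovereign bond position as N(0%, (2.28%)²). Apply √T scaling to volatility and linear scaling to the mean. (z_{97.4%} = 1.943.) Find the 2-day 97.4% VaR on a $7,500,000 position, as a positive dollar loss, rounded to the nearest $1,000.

σ_{2d} = 2.28% × √2 = 3.224%.
VaR = 1.943 × 3.224% = 6.264%.
On $7,500,000: 0.06264 × $7,500,000 = $469,800.

$470,000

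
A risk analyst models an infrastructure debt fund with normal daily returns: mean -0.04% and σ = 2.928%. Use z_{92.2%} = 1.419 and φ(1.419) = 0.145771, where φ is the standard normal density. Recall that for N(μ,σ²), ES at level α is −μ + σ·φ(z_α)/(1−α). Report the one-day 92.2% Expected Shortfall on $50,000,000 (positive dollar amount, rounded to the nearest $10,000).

Tail multiplier: φ(z)/(1−α) = 0.145771 / 0.078 = 1.869.
ES = −(-0.04%) + 2.928% × 1.869 = 5.512%.
On $50,000,000: 0.05512 × $50,000,000 = $2,756,000.

$2,760,000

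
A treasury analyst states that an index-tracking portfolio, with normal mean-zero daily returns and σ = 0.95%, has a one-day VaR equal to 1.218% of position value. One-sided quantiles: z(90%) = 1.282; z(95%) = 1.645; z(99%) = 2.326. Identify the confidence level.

Implied z = VaR/σ = 1.218 / 0.95 = 1.282.
This matches z(90%) = 1.282.

90%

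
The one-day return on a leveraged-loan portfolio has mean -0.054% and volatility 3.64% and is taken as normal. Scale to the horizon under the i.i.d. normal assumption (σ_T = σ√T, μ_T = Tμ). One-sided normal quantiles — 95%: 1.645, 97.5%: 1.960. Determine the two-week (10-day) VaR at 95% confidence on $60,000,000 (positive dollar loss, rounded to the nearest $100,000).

σ_{10d} = 3.64% × √10 = 11.511%; μ_{10d} = 10 × -0.054% = -0.540%.
VaR = −(-0.540%) + 1.645 × 11.511% = 19.476%.
On $60,000,000: 0.19476 × $60,000,000 = $11,685,600.

$11,700,000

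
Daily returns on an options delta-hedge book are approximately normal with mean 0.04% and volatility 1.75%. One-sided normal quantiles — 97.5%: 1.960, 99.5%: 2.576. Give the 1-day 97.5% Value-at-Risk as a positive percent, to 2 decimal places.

VaR = −μ + z·σ = −(0.04%) + 1.960 × 1.75% = 3.390%.

3.39%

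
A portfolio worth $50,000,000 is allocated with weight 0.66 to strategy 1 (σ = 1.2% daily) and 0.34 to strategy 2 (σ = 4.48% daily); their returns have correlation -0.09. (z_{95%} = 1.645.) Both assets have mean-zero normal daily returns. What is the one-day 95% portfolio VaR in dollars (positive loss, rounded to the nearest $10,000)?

σ_p² = 0.66²·1.2² + 0.34²·4.48² + 2·-0.09·0.66·0.34·1.2·4.48 = 2.7303 (%²).
σ_p = √2.7303 = 1.652%.
VaR = 1.645 × 1.652% = 2.718%; on $50,000,000 that is $1,359,000.

$1,360,000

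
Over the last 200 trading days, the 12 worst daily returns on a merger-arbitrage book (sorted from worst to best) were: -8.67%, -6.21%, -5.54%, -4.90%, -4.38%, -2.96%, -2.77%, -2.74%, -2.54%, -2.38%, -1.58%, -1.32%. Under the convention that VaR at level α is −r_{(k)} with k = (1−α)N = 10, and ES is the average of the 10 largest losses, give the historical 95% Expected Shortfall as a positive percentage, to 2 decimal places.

The 10 worst returns sum to -43.09%.
ES = −(-43.09%) / 10 = 4.309% ≈ 4.31%.

4.31%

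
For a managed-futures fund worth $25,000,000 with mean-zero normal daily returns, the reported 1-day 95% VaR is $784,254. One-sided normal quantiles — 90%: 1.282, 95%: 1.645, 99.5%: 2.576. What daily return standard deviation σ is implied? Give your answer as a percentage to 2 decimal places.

1.91%

VaR as a fraction: $784,254 / $25,000,000 = 3.137%.
σ = VaR / z = 3.137% / 1.645 = 1.907%.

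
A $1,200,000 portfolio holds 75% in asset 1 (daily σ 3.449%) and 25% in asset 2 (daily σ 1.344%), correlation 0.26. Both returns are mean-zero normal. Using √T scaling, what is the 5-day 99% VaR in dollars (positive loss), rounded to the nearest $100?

$168,100

σ_p = √(0.75²·3.449² + 0.25²·1.344² + 2·0.26·0.75·0.25·3.449·1.344) = 2.694%.
σ_{5d} = 2.694% × √5 = 6.024%.
z(99%) = 2.326.
VaR = 2.326 × 6.024% = 14.012%; on $1,200,000 that is $168,144.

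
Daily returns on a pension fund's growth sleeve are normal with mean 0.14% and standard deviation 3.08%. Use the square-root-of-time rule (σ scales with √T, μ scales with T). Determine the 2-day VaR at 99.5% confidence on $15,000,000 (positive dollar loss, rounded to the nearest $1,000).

At 99.5%, z = 2.576.
σ_{2d} = 3.08% × √2 = 4.356%; μ_{2d} = 2 × 0.14% = 0.280%.
VaR = −(0.280%) + 2.576 × 4.356% = 10.941%.
On $15,000,000: 0.10941 × $15,000,000 = $1,641,150.

$1,641,000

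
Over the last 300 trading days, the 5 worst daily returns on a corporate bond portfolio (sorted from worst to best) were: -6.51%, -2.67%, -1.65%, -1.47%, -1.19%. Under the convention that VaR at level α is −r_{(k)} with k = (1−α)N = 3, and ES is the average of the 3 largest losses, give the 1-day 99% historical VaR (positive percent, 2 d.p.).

k = 3; the 3rd lowest return is -1.65%, so VaR = 1.65%.

1.65%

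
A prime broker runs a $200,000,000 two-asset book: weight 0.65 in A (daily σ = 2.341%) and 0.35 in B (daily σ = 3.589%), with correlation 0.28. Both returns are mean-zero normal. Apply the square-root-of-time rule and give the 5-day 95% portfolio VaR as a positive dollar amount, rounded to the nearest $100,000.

σ_p = √(0.65²·2.341² + 0.35²·3.589² + 2·0.28·0.65·0.35·2.341·3.589) = 2.228%.
σ_{5d} = 2.228% × √5 = 4.982%.
z(95%) = 1.645.
VaR = 1.645 × 4.982% = 8.195%; on $200,000,000 that is $16,390,000.

$16,400,000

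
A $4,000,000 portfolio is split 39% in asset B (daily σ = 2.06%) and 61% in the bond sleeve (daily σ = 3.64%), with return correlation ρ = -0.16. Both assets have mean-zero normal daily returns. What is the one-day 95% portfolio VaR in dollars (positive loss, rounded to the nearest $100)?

$147,200

σ_p² = 0.39²·2.06² + 0.61²·3.64² + 2·-0.16·0.39·0.61·2.06·3.64 = 5.0048 (%²).
σ_p = √5.0048 = 2.237%.
At 95%, z = 1.645.
VaR = 1.645 × 2.237% = 3.680%; on $4,000,000 that is $147,200.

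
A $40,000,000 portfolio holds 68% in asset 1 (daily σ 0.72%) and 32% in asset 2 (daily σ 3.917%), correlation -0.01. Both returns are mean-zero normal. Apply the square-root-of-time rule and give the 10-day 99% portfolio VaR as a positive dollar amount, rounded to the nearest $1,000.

$3,946,000

σ_p = √(0.68²·0.72² + 0.32²·3.917² + 2·-0.01·0.68·0.32·0.72·3.917) = 1.341%.
σ_{10d} = 1.341% × √10 = 4.241%.
z(99%) = 2.326.
VaR = 2.326 × 4.241% = 9.865%; on $40,000,000 that is $3,946,000.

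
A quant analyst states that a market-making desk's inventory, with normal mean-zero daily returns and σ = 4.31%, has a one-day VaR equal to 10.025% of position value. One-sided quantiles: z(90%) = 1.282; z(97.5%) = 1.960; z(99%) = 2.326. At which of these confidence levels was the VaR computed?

99%

Implied z = VaR/σ = 10.025 / 4.31 = 2.326.
This matches z(99%) = 2.326.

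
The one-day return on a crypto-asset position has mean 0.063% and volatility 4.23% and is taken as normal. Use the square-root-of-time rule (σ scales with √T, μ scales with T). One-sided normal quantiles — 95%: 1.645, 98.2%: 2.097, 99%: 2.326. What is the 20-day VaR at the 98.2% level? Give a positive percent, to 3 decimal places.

38.409%

σ_{20d} = 4.23% × √20 = 18.917%; μ_{20d} = 20 × 0.063% = 1.260%.
VaR = −(1.260%) + 2.097 × 18.917% = 38.409%.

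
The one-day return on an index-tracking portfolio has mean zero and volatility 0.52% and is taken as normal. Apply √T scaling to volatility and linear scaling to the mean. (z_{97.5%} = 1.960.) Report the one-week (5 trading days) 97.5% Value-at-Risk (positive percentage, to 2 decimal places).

2.28%

σ_{5d} = 0.52% × √5 = 1.163%.
VaR = 1.960 × 1.163% = 2.279%.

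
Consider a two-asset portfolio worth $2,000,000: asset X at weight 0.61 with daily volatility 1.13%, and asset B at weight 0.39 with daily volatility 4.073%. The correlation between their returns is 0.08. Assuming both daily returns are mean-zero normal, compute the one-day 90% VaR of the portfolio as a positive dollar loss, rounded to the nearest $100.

σ_p² = 0.61²·1.13² + 0.39²·4.073² + 2·0.08·0.61·0.39·1.13·4.073 = 3.1736 (%²).
σ_p = √3.1736 = 1.781%.
At 90%, z = 1.282.
VaR = 1.282 × 1.781% = 2.283%; on $2,000,000 that is $45,660.

$45,700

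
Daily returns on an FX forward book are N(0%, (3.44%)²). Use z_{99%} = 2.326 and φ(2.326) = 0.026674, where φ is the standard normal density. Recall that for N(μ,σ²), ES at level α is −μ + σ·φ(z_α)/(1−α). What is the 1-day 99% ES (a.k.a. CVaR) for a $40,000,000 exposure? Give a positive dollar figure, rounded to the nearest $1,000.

$3,670,000

Tail multiplier: φ(z)/(1−α) = 0.026674 / 0.01 = 2.667.
ES = 3.44% × 2.667 = 9.174%.
On $40,000,000: 0.09174 × $40,000,000 = $3,669,600.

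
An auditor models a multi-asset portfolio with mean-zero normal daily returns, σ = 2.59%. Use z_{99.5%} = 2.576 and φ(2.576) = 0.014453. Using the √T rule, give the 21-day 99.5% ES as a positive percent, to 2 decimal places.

34.31%

σ_{21d} = 2.59% × √21 = 11.869%.
ES multiplier = φ(z)/(1−α) = 0.014453/0.005 = 2.891.
ES = 11.869% × 2.891 = 34.313%.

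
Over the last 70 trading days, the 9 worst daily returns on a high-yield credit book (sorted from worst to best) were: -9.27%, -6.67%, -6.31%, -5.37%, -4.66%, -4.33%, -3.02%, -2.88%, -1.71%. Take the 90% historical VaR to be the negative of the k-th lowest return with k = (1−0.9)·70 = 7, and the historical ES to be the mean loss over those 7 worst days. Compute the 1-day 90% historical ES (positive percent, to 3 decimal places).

5.661%

The 7 worst returns sum to -39.63%.
ES = −(-39.63%) / 7 = 5.6614…% ≈ 5.661%.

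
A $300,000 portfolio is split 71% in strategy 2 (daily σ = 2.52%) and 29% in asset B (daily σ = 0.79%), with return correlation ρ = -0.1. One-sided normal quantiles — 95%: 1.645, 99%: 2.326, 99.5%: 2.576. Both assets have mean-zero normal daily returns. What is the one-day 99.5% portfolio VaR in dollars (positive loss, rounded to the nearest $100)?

$13,800

σ_p² = 0.71²·2.52² + 0.29²·0.79² + 2·-0.1·0.71·0.29·2.52·0.79 = 3.1717 (%²).
σ_p = √3.1717 = 1.781%.
VaR = 2.576 × 1.781% = 4.588%; on $300,000 that is $13,764.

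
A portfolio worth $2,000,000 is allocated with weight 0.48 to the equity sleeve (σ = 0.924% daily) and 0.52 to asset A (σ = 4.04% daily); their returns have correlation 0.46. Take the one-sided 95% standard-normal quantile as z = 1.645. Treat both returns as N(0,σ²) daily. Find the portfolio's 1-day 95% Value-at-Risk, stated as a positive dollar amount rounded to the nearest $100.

σ_p² = 0.48²·0.924² + 0.52²·4.04² + 2·0.46·0.48·0.52·0.924·4.04 = 5.4673 (%²).
σ_p = √5.4673 = 2.338%.
VaR = 1.645 × 2.338% = 3.846%; on $2,000,000 that is $76,920.

$76,900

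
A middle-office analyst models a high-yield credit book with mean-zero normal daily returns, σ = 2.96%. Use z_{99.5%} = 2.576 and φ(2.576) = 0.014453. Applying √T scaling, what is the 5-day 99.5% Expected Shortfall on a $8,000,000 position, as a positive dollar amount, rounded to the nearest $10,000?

$1,530,000

σ_{5d} = 2.96% × √5 = 6.619%.
ES multiplier = φ(z)/(1−α) = 0.014453/0.005 = 2.891.
ES = 6.619% × 2.891 = 19.136%; on $8,000,000: $1,530,880.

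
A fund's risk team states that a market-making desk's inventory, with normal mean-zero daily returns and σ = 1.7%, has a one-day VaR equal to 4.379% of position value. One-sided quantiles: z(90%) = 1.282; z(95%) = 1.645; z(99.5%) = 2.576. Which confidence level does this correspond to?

99.5%

Implied z = VaR/σ = 4.379 / 1.7 = 2.576.
This matches z(99.5%) = 2.576.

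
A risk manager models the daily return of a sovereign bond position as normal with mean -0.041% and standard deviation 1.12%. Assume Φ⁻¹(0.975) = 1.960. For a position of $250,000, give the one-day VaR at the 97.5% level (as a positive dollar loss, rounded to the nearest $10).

$5,590

VaR = −μ + z·σ = −(-0.041%) + 1.960 × 1.12% = 2.236%.
On $250,000: 0.02236 × $250,000 = $5,590.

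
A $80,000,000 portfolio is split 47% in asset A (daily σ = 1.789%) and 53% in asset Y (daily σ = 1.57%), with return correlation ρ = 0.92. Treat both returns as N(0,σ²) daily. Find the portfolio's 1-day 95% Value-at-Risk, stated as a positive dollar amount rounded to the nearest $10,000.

$2,160,000

σ_p² = 0.47²·1.789² + 0.53²·1.57² + 2·0.92·0.47·0.53·1.789·1.57 = 2.6868 (%²).
σ_p = √2.6868 = 1.639%.
At 95%, z = 1.645.
VaR = 1.645 × 1.639% = 2.696%; on $80,000,000 that is $2,156,800.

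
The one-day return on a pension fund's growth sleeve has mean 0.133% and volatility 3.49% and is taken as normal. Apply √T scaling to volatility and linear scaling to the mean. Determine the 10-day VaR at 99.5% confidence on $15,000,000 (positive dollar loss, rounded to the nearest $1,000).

At 99.5%, z = 2.576.
σ_{10d} = 3.49% × √10 = 11.036%; μ_{10d} = 10 × 0.133% = 1.330%.
VaR = −(1.330%) + 2.576 × 11.036% = 27.099%.
On $15,000,000: 0.27099 × $15,000,000 = $4,064,850.

$4,065,000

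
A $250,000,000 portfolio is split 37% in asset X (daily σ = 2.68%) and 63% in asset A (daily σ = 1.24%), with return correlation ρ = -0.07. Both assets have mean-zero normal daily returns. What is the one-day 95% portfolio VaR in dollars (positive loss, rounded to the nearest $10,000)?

$5,010,000

σ_p² = 0.37²·2.68² + 0.63²·1.24² + 2·-0.07·0.37·0.63·2.68·1.24 = 1.4851 (%²).
σ_p = √1.4851 = 1.219%.
At 95%, z = 1.645.
VaR = 1.645 × 1.219% = 2.005%; on $250,000,000 that is $5,012,500.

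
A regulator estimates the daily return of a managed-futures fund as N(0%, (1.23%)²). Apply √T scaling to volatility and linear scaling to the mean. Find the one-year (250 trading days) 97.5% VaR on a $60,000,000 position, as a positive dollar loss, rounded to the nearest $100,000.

$22,900,000

At 97.5%, z = 1.960.
σ_{250d} = 1.23% × √250 = 19.448%.
VaR = 1.960 × 19.448% = 38.118%.
On $60,000,000: 0.38118 × $60,000,000 = $22,870,800.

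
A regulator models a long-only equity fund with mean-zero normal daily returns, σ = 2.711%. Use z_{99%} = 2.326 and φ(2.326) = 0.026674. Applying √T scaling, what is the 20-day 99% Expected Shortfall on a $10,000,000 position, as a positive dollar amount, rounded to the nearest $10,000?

σ_{20d} = 2.711% × √20 = 12.124%.
ES multiplier = φ(z)/(1−α) = 0.026674/0.01 = 2.667.
ES = 12.124% × 2.667 = 32.335%; on $10,000,000: $3,233,500.

$3,230,000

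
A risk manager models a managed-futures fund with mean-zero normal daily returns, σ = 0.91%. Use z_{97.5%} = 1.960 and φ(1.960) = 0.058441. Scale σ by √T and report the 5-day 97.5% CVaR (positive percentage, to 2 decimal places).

σ_{5d} = 0.91% × √5 = 2.035%.
ES multiplier = φ(z)/(1−α) = 0.058441/0.025 = 2.338.
ES = 2.035% × 2.338 = 4.758%.

4.76%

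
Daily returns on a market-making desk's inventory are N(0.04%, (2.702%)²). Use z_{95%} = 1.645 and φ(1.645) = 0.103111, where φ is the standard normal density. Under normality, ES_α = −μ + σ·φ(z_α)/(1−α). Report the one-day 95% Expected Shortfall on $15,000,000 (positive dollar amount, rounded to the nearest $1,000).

$830,000

Tail multiplier: φ(z)/(1−α) = 0.103111 / 0.05 = 2.062.
ES = −(0.04%) + 2.702% × 2.062 = 5.532%.
On $15,000,000: 0.05532 × $15,000,000 = $829,800.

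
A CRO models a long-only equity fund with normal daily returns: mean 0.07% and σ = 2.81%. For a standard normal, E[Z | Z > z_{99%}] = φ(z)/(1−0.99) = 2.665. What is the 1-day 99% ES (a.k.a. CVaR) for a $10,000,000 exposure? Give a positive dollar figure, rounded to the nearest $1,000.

ES = −(0.07%) + 2.81% × 2.665 = 7.419%.
On $10,000,000: 0.07419 × $10,000,000 = $741,900.

$742,000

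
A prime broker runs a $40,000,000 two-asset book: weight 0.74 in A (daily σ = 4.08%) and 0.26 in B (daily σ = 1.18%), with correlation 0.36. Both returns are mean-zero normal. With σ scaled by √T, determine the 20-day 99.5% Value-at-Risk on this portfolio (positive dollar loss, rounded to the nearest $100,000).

$14,500,000

σ_p = √(0.74²·4.08² + 0.26²·1.18² + 2·0.36·0.74·0.26·4.08·1.18) = 3.143%.
σ_{20d} = 3.143% × √20 = 14.056%.
z(99.5%) = 2.576.
VaR = 2.576 × 14.056% = 36.208%; on $40,000,000 that is $14,483,200.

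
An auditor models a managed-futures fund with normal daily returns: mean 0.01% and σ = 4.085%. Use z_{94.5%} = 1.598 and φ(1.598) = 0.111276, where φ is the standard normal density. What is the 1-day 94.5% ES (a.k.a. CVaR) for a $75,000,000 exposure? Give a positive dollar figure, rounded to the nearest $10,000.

Tail multiplier: φ(z)/(1−α) = 0.111276 / 0.055 = 2.023.
ES = −(0.01%) + 4.085% × 2.023 = 8.254%.
On $75,000,000: 0.08254 × $75,000,000 = $6,190,500.

$6,190,000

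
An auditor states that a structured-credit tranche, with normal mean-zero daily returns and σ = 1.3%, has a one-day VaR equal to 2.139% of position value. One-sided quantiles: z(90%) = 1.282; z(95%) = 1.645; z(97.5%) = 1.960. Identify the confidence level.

95%

Implied z = VaR/σ = 2.139 / 1.3 = 1.645.
This matches z(95%) = 1.645.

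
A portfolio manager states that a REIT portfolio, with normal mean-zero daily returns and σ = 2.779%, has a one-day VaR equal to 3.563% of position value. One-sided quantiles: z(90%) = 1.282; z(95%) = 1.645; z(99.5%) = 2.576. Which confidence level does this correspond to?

Implied z = VaR/σ = 3.563 / 2.779 = 1.282.
This matches z(90%) = 1.282.

90%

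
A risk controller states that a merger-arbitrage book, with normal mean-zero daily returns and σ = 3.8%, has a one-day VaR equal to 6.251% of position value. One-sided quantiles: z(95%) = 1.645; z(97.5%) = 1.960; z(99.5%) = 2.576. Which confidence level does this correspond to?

Implied z = VaR/σ = 6.251 / 3.8 = 1.645.
This matches z(95%) = 1.645.

95%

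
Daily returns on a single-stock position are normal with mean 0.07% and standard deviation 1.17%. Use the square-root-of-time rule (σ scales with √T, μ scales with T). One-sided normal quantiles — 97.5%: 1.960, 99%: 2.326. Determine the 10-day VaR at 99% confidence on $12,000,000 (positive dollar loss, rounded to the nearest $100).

$948,700

σ_{10d} = 1.17% × √10 = 3.700%; μ_{10d} = 10 × 0.07% = 0.700%.
VaR = −(0.700%) + 2.326 × 3.700% = 7.906%.
On $12,000,000: 0.07906 × $12,000,000 = $948,720.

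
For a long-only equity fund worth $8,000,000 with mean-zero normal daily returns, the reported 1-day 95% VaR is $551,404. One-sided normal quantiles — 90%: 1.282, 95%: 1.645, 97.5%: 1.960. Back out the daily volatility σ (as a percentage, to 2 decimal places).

VaR as a fraction: $551,404 / $8,000,000 = 6.893%.
σ = VaR / z = 6.893% / 1.645 = 4.190%.

4.19%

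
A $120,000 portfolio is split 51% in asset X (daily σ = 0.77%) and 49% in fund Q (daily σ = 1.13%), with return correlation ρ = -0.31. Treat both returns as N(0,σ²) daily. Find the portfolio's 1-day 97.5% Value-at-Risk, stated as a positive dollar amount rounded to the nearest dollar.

$1,343

σ_p² = 0.51²·0.77² + 0.49²·1.13² + 2·-0.31·0.51·0.49·0.77·1.13 = 0.3260 (%²).
σ_p = √0.3260 = 0.571%.
At 97.5%, z = 1.960.
VaR = 1.960 × 0.571% = 1.119%; on $120,000 that is $1,343.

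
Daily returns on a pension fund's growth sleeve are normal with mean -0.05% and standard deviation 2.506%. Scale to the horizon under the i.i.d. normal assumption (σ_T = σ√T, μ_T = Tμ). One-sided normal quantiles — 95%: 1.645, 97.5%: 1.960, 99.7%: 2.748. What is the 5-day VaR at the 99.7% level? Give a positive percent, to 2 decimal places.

15.65%

σ_{5d} = 2.506% × √5 = 5.604%; μ_{5d} = 5 × -0.05% = -0.250%.
VaR = −(-0.250%) + 2.748 × 5.604% = 15.650%.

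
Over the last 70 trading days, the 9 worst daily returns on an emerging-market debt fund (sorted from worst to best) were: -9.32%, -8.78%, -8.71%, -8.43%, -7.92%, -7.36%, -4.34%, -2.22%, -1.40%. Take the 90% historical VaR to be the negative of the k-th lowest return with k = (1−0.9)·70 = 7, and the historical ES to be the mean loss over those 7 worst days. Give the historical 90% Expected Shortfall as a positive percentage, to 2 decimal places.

The 7 worst returns sum to -54.86%.
ES = −(-54.86%) / 7 = 7.8371…% ≈ 7.84%.

7.84%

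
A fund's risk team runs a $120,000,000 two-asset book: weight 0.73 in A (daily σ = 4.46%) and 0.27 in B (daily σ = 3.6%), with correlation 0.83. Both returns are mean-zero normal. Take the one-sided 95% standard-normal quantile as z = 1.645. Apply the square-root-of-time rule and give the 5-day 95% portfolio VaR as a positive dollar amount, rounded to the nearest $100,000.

$18,100,000

σ_p = √(0.73²·4.46² + 0.27²·3.6² + 2·0.83·0.73·0.27·4.46·3.6) = 4.099%.
σ_{5d} = 4.099% × √5 = 9.166%.
VaR = 1.645 × 9.166% = 15.078%; on $120,000,000 that is $18,093,600.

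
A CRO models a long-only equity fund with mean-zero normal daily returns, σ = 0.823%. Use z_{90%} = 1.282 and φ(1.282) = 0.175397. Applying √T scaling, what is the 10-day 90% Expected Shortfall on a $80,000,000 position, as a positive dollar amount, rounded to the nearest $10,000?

$3,650,000

σ_{10d} = 0.823% × √10 = 2.603%.
ES multiplier = φ(z)/(1−α) = 0.175397/0.1 = 1.754.
ES = 2.603% × 1.754 = 4.566%; on $80,000,000: $3,652,800.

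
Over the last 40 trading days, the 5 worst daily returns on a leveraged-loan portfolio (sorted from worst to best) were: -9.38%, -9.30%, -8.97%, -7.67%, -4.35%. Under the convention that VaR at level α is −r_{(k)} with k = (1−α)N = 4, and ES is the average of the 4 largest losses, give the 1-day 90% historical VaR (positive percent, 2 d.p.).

k = 4; the 4th lowest return is -7.67%, so VaR = 7.67%.

7.67%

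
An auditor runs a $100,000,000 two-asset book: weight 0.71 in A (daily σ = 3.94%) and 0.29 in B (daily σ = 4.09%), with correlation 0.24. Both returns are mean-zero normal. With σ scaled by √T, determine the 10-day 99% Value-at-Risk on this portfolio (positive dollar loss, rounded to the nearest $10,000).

$24,200,000

σ_p = √(0.71²·3.94² + 0.29²·4.09² + 2·0.24·0.71·0.29·3.94·4.09) = 3.290%.
σ_{10d} = 3.290% × √10 = 10.404%.
z(99%) = 2.326.
VaR = 2.326 × 10.404% = 24.200%; on $100,000,000 that is $24,200,000.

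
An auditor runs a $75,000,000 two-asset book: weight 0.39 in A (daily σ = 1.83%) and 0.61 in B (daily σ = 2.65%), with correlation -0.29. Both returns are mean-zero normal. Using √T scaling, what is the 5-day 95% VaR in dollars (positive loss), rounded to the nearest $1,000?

σ_p = √(0.39²·1.83² + 0.61²·2.65² + 2·-0.29·0.39·0.61·1.83·2.65) = 1.566%.
σ_{5d} = 1.566% × √5 = 3.502%.
z(95%) = 1.645.
VaR = 1.645 × 3.502% = 5.761%; on $75,000,000 that is $4,320,750.

$4,321,000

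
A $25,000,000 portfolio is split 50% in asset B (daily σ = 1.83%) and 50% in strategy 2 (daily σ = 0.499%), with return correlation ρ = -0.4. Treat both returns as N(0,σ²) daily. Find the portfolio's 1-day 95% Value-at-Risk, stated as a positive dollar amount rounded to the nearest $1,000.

$348,000

σ_p² = 0.5²·1.83² + 0.5²·0.499² + 2·-0.4·0.5·0.5·1.83·0.499 = 0.7168 (%²).
σ_p = √0.7168 = 0.847%.
At 95%, z = 1.645.
VaR = 1.645 × 0.847% = 1.393%; on $25,000,000 that is $348,250.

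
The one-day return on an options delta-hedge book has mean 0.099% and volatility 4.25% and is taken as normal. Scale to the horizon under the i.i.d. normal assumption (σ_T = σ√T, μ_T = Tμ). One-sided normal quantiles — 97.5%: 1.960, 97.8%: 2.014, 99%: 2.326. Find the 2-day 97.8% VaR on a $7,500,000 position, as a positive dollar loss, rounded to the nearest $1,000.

$893,000

σ_{2d} = 4.25% × √2 = 6.010%; μ_{2d} = 2 × 0.099% = 0.198%.
VaR = −(0.198%) + 2.014 × 6.010% = 11.906%.
On $7,500,000: 0.11906 × $7,500,000 = $892,950.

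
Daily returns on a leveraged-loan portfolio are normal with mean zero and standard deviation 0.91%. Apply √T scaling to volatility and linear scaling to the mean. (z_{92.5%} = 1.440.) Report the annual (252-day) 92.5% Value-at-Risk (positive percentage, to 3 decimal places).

20.802%

σ_{252d} = 0.91% × √252 = 14.446%.
VaR = 1.440 × 14.446% = 20.802%.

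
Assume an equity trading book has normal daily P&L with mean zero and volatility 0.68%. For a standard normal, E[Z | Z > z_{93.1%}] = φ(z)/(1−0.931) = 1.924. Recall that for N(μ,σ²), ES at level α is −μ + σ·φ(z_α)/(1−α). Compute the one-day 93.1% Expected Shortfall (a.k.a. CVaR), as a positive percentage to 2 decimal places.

1.31%

ES = 0.68% × 1.924 = 1.308%.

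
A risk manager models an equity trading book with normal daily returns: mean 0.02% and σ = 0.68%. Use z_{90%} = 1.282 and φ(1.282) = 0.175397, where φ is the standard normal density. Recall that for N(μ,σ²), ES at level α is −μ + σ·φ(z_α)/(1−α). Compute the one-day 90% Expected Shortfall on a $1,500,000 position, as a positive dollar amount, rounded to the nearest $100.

Tail multiplier: φ(z)/(1−α) = 0.175397 / 0.1 = 1.754.
ES = −(0.02%) + 0.68% × 1.754 = 1.173%.
On $1,500,000: 0.01173 × $1,500,000 = $17,595.

$17,600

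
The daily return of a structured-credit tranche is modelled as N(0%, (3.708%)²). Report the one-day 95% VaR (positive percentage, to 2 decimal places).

6.10%

At 95% one-sided, z = 1.645.
VaR = z·σ = 1.645 × 3.708% = 6.100%.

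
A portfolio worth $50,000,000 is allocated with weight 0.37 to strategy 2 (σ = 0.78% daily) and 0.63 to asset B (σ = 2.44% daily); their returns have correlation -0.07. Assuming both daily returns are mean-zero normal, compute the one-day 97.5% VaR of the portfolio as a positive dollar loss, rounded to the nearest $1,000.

σ_p² = 0.37²·0.78² + 0.63²·2.44² + 2·-0.07·0.37·0.63·0.78·2.44 = 2.3842 (%²).
σ_p = √2.3842 = 1.544%.
At 97.5%, z = 1.960.
VaR = 1.960 × 1.544% = 3.026%; on $50,000,000 that is $1,513,000.

$1,513,000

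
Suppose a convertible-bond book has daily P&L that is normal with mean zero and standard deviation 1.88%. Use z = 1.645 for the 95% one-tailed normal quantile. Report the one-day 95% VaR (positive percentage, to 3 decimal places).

3.093%

VaR = z·σ = 1.645 × 1.88% = 3.093%.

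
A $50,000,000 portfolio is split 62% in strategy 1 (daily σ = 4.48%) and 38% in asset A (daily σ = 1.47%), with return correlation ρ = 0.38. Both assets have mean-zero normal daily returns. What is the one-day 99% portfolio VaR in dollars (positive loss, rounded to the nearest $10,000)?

$3,530,000

σ_p² = 0.62²·4.48² + 0.38²·1.47² + 2·0.38·0.62·0.38·4.48·1.47 = 9.2063 (%²).
σ_p = √9.2063 = 3.034%.
At 99%, z = 2.326.
VaR = 2.326 × 3.034% = 7.057%; on $50,000,000 that is $3,528,500.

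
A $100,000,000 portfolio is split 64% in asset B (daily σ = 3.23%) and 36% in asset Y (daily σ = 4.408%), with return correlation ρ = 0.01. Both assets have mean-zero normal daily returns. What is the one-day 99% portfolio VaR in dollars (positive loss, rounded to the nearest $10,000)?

$6,090,000

σ_p² = 0.64²·3.23² + 0.36²·4.408² + 2·0.01·0.64·0.36·3.23·4.408 = 6.8571 (%²).
σ_p = √6.8571 = 2.619%.
At 99%, z = 2.326.
VaR = 2.326 × 2.619% = 6.092%; on $100,000,000 that is $6,092,000.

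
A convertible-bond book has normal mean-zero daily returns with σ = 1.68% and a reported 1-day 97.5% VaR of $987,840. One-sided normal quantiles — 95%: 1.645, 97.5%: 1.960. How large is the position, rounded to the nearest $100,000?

$30,000,000

VaR as a fraction of value: z·σ = 1.960 × 1.68% = 3.2928%.
Position = $987,840 / 0.032928 = $30,000,000.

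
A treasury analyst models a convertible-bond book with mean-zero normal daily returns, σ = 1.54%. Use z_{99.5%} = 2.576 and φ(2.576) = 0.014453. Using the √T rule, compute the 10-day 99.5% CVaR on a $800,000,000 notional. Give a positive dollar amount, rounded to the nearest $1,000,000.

$113,000,000

σ_{10d} = 1.54% × √10 = 4.870%.
ES multiplier = φ(z)/(1−α) = 0.014453/0.005 = 2.891.
ES = 4.870% × 2.891 = 14.079%; on $800,000,000: $112,632,000.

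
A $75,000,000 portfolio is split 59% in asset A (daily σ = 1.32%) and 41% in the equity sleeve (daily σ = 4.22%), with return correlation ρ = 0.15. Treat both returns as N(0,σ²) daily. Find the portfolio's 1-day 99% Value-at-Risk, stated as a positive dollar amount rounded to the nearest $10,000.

σ_p² = 0.59²·1.32² + 0.41²·4.22² + 2·0.15·0.59·0.41·1.32·4.22 = 4.0044 (%²).
σ_p = √4.0044 = 2.001%.
At 99%, z = 2.326.
VaR = 2.326 × 2.001% = 4.654%; on $75,000,000 that is $3,490,500.

$3,490,000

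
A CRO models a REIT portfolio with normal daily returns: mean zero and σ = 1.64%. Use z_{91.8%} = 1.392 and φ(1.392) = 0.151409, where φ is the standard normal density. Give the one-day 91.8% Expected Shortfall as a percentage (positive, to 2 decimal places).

3.03%

Tail multiplier: φ(z)/(1−α) = 0.151409 / 0.082 = 1.846.
ES = 1.64% × 1.846 = 3.027%.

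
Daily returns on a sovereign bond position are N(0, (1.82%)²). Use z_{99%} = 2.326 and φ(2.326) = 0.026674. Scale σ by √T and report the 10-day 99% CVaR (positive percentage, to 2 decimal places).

σ_{10d} = 1.82% × √10 = 5.755%.
ES multiplier = φ(z)/(1−α) = 0.026674/0.01 = 2.667.
ES = 5.755% × 2.667 = 15.349%.

15.35%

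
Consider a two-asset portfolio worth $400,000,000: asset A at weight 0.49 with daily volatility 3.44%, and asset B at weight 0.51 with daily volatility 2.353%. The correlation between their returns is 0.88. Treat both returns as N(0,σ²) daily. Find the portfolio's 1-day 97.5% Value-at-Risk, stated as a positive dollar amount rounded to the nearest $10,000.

$21,950,000

σ_p² = 0.49²·3.44² + 0.51²·2.353² + 2·0.88·0.49·0.51·3.44·2.353 = 7.8414 (%²).
σ_p = √7.8414 = 2.800%.
At 97.5%, z = 1.960.
VaR = 1.960 × 2.800% = 5.488%; on $400,000,000 that is $21,952,000.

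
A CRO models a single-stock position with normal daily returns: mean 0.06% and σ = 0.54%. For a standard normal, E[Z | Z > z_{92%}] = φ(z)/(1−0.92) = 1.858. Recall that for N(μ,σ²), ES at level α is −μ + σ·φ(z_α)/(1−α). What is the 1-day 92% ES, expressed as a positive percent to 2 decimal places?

ES = −(0.06%) + 0.54% × 1.858 = 0.943%.

0.94%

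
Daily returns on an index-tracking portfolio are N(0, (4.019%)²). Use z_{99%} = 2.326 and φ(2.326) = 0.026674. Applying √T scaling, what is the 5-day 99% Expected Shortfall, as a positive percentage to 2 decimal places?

σ_{5d} = 4.019% × √5 = 8.987%.
ES multiplier = φ(z)/(1−α) = 0.026674/0.01 = 2.667.
ES = 8.987% × 2.667 = 23.968%.

23.97%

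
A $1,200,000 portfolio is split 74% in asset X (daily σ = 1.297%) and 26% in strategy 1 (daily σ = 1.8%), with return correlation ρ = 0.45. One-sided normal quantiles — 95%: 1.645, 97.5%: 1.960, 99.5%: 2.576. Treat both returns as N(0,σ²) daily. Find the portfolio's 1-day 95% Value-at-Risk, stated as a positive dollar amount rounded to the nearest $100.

σ_p² = 0.74²·1.297² + 0.26²·1.8² + 2·0.45·0.74·0.26·1.297·1.8 = 1.5445 (%²).
σ_p = √1.5445 = 1.243%.
VaR = 1.645 × 1.243% = 2.045%; on $1,200,000 that is $24,540.

$24,500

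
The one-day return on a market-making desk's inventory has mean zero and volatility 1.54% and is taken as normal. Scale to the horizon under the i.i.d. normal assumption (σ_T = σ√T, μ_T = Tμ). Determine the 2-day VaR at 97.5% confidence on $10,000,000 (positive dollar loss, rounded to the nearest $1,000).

At 97.5%, z = 1.960.
σ_{2d} = 1.54% × √2 = 2.178%.
VaR = 1.960 × 2.178% = 4.269%.
On $10,000,000: 0.04269 × $10,000,000 = $426,900.

$427,000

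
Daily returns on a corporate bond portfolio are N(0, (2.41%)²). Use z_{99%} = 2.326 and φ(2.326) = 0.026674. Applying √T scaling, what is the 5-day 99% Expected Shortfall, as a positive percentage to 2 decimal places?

14.37%

σ_{5d} = 2.41% × √5 = 5.389%.
ES multiplier = φ(z)/(1−α) = 0.026674/0.01 = 2.667.
ES = 5.389% × 2.667 = 14.372%.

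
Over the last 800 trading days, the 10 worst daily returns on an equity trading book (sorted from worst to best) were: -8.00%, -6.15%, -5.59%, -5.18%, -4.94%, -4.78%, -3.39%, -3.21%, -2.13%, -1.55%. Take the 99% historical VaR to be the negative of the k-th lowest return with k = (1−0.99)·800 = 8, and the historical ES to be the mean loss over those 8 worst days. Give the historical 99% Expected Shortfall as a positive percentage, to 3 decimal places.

The 8 worst returns sum to -41.24%.
ES = −(-41.24%) / 8 = 5.155%.

5.155%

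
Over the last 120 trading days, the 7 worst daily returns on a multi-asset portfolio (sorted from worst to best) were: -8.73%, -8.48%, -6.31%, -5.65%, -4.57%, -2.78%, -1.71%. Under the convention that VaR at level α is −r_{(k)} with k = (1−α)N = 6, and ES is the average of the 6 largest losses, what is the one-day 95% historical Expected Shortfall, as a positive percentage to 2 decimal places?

6.09%

The 6 worst returns sum to -36.52%.
ES = −(-36.52%) / 6 = 6.0866…% ≈ 6.09%.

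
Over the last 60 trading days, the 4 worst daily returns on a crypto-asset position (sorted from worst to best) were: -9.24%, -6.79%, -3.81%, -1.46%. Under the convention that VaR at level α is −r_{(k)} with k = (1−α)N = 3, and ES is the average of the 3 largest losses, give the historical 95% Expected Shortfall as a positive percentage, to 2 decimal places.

The 3 worst returns sum to -19.84%.
ES = −(-19.84%) / 3 = 6.6133…% ≈ 6.61%.

6.61%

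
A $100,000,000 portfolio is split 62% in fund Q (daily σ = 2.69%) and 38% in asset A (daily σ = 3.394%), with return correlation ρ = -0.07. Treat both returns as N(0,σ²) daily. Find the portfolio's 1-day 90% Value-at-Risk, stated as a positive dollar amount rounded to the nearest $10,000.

$2,610,000

σ_p² = 0.62²·2.69² + 0.38²·3.394² + 2·-0.07·0.62·0.38·2.69·3.394 = 4.1438 (%²).
σ_p = √4.1438 = 2.036%.
At 90%, z = 1.282.
VaR = 1.282 × 2.036% = 2.610%; on $100,000,000 that is $2,610,000.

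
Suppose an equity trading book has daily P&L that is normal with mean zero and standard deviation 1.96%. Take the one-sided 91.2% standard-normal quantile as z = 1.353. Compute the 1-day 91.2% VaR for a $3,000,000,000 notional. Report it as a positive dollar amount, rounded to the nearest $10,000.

VaR = z·σ = 1.353 × 1.96% = 2.652%.
On $3,000,000,000: 0.02652 × $3,000,000,000 = $79,560,000.

$79,560,000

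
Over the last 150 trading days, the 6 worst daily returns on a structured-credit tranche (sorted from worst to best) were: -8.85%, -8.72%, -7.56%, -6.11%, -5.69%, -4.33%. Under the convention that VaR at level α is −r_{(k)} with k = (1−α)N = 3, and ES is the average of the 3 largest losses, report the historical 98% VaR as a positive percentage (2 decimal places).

7.56%

k = 3; the 3rd lowest return is -7.56%, so VaR = 7.56%.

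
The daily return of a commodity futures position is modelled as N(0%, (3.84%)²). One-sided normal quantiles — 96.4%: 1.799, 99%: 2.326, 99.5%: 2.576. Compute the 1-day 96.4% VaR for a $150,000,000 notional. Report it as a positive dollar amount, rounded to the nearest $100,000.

$10,400,000

VaR = z·σ = 1.799 × 3.84% = 6.908%.
On $150,000,000: 0.06908 × $150,000,000 = $10,362,000.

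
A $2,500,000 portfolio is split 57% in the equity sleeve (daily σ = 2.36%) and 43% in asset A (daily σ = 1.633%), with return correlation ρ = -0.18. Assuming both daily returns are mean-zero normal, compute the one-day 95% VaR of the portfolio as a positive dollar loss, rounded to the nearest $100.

$57,600

σ_p² = 0.57²·2.36² + 0.43²·1.633² + 2·-0.18·0.57·0.43·2.36·1.633 = 1.9626 (%²).
σ_p = √1.9626 = 1.401%.
At 95%, z = 1.645.
VaR = 1.645 × 1.401% = 2.305%; on $2,500,000 that is $57,625.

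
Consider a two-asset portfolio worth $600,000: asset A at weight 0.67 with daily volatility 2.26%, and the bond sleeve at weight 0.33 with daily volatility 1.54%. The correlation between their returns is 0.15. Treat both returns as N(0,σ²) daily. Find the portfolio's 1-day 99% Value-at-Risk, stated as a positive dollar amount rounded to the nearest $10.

σ_p² = 0.67²·2.26² + 0.33²·1.54² + 2·0.15·0.67·0.33·2.26·1.54 = 2.7819 (%²).
σ_p = √2.7819 = 1.668%.
At 99%, z = 2.326.
VaR = 2.326 × 1.668% = 3.880%; on $600,000 that is $23,280.

$23,280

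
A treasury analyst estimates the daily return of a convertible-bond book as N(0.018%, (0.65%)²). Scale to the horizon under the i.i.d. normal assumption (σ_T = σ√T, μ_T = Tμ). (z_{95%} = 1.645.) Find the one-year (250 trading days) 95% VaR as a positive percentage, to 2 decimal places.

12.41%

σ_{250d} = 0.65% × √250 = 10.277%; μ_{250d} = 250 × 0.018% = 4.500%.
VaR = −(4.500%) + 1.645 × 10.277% = 12.406%.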